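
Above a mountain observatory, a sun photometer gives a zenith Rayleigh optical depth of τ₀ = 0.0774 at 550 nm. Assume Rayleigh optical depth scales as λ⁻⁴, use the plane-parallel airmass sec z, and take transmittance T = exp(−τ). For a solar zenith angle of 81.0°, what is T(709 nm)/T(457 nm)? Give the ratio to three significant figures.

2.36

Airmass: sec 81.0° = 6.3925.
τ(709 nm) = 0.0774 × (550/709)⁴ × 6.3925 = 0.0774 × 0.3621 × 6.3925 = 0.1792.
τ(457 nm) = 0.0774 × (550/457)⁴ × 6.3925 = 0.0774 × 2.0979 × 6.3925 = 1.0380.
T(709)/T(457) = exp(τ_B − τ_A) = exp(0.8588) = 2.3604.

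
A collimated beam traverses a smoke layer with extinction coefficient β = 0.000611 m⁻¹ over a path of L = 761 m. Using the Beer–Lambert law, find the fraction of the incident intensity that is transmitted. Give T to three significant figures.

τ = β·L = 0.000611 × 761 = 0.4650.
T = exp(−0.4650) = 0.6282.

0.628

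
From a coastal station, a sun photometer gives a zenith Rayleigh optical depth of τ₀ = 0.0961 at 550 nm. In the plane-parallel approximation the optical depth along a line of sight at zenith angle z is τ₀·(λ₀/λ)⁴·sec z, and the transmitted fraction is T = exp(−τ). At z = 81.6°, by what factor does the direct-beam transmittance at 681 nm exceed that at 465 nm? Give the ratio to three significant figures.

2.74

Airmass: sec 81.6° = 6.8454.
τ(681 nm) = 0.0961 × (550/681)⁴ × 6.8454 = 0.0961 × 0.4255 × 6.8454 = 0.2799.
τ(465 nm) = 0.0961 × (550/465)⁴ × 6.8454 = 0.0961 × 1.9572 × 6.8454 = 1.2875.
T(681)/T(465) = exp(τ_B − τ_A) = exp(1.0077) = 2.7392.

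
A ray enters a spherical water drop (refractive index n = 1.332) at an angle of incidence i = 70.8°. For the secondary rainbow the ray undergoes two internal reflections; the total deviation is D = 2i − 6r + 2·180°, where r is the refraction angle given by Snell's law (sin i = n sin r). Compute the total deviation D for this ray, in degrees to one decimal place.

sin r = sin 70.8° / 1.332 = 0.9444/1.332 = 0.7090; r = 45.15°.
D = 2·70.8° − 6·45.15° + 2·180° = 141.60° − 270.92° + 360° = 230.68°.

230.7°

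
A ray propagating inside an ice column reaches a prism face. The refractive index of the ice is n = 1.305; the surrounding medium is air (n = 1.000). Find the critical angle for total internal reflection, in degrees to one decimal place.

sin θ_c = n_air / n = 1.000 / 1.305 = 0.7663.
θ_c = arcsin(0.7663) = 50.02°.

50.0°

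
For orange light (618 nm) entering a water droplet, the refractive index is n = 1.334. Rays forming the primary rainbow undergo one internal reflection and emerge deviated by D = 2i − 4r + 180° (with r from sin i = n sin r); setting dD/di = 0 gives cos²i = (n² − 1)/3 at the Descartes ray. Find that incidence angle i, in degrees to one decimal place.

59.4°

cos²i = (1.334² − 1)/3 = (1.77956 − 1)/3 = 0.25985.
cos i = 0.50976, so i = 59.352°.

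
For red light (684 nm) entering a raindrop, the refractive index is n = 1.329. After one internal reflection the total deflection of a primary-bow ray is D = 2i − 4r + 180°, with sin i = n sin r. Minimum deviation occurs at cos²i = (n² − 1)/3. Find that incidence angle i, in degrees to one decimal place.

59.6°

cos²i = (1.329² − 1)/3 = (1.76624 − 1)/3 = 0.25541.
cos i = 0.50538, so i = 59.643°.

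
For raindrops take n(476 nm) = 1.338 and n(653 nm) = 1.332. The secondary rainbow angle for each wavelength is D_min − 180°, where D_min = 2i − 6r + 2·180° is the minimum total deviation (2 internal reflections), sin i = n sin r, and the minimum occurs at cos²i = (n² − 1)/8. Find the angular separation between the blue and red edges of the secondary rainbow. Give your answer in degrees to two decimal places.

At 476 nm (n = 1.338): cos²i = 0.09878 → i = 71.682°, r = 45.195°, D_min = 232.193°, rainbow angle = 52.193°.
At 653 nm (n = 1.332): cos²i = 0.09678 → i = 71.875°, r = 45.520°, D_min = 230.628°, rainbow angle = 50.628°.
Angular width = |52.193° − 50.628°| = 1.564°.

1.56°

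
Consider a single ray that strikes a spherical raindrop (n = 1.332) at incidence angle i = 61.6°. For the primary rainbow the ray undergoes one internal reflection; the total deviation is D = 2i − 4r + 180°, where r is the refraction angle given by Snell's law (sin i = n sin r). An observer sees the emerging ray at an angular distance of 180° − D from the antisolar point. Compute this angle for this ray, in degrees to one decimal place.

sin r = sin 61.6° / 1.332 = 0.8796/1.332 = 0.6604; r = 41.33°.
D = 2·61.6° − 4·41.33° + 180° = 123.20° − 165.32° + 180° = 137.88°.
Angle from antisolar point = 180° − D = 42.12°.

42.1°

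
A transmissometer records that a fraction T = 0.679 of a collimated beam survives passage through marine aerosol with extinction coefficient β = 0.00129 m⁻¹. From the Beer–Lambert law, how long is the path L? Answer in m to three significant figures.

Beer–Lambert: T = exp(−βL) ⇒ L = −ln(T)/β = −ln(0.679)/0.00129 = 0.3871/0.00129 = 300.1 m.

300 m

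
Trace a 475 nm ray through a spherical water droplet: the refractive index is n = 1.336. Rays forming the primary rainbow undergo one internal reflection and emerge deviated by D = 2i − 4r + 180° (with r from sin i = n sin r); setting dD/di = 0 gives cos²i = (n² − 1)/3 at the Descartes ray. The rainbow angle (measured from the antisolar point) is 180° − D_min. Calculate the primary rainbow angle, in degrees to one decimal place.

cos²i = (1.78490 − 1)/3 = 0.26163; i = arccos(0.51150) = 59.236°.
sin r = sin 59.236°/1.336 = 0.64318; r = 40.029°.
D_min = 2·59.236° − 4·40.029° + 180° = 138.356°.
Rainbow angle = 180° − D_min = 41.644°.

41.6°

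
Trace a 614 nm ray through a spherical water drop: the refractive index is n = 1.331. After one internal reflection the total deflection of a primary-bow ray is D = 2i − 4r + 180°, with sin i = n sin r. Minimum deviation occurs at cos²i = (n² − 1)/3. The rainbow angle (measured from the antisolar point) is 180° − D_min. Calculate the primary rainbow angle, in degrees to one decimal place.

42.4°

cos²i = (1.77156 − 1)/3 = 0.25719; i = arccos(0.50714) = 59.527°.
sin r = sin 59.527°/1.331 = 0.64753; r = 40.356°.
D_min = 2·59.527° − 4·40.356° + 180° = 137.630°.
Rainbow angle = 180° − D_min = 42.370°.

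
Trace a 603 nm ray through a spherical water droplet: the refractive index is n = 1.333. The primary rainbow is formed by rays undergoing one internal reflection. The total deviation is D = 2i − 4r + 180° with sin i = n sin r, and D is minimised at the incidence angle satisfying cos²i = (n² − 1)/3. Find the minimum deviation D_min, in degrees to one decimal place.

cos²i = (1.77689 − 1)/3 = 0.25896; i = arccos(0.50888) = 59.410°.
sin r = sin 59.410°/1.333 = 0.64579; r = 40.225°.
D_min = 2·59.410° − 4·40.225° + 180° = 137.922°.

137.9°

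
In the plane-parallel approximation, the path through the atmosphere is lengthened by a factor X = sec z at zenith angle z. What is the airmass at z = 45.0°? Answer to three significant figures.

X = sec z = 1/cos 45.0° = 1/0.7071 = 1.4142.

1.41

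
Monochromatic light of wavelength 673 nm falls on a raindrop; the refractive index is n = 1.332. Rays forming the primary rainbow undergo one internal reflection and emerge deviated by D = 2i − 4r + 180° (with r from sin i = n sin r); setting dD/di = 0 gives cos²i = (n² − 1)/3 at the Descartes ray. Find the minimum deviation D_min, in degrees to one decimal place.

cos²i = (1.77422 − 1)/3 = 0.25807; i = arccos(0.50801) = 59.469°.
sin r = sin 59.469°/1.332 = 0.64666; r = 40.290°.
D_min = 2·59.469° − 4·40.290° + 180° = 137.776°.

137.8°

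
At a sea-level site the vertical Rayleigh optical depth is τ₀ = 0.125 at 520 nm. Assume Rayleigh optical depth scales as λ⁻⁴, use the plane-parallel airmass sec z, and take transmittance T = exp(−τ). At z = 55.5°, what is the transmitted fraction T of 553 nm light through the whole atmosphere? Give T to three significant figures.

sec 55.5° = 1.7655.
τ = 0.125 × (520/553)⁴ × 1.7655 = 0.125 × 0.7818 × 1.7655 = 0.1725.
T = exp(−0.1725) = 0.8415.

0.842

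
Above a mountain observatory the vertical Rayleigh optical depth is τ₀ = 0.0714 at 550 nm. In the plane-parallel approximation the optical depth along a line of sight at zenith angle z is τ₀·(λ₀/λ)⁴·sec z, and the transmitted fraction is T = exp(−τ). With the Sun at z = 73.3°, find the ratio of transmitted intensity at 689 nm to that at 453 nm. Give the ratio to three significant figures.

1.55

Airmass: sec 73.3° = 3.4799.
τ(689 nm) = 0.0714 × (550/689)⁴ × 3.4799 = 0.0714 × 0.4060 × 3.4799 = 0.1009.
τ(453 nm) = 0.0714 × (550/453)⁴ × 3.4799 = 0.0714 × 2.1730 × 3.4799 = 0.5399.
T(689)/T(453) = exp(τ_B − τ_A) = exp(0.4390) = 1.5512.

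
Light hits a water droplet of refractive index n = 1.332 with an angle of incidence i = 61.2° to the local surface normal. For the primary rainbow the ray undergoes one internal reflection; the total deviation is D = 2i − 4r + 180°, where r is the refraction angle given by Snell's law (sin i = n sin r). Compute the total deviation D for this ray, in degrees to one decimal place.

137.8°

sin r = sin 61.2° / 1.332 = 0.8763/1.332 = 0.6579; r = 41.14°.
D = 2·61.2° − 4·41.14° + 180° = 122.40° − 164.56° + 180° = 137.84°.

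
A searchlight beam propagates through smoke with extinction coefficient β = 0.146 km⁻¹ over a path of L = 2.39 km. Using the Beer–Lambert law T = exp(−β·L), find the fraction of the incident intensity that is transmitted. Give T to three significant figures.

τ = β·L = 0.146 × 2.39 = 0.3489.
T = exp(−0.3489) = 0.7054.

0.705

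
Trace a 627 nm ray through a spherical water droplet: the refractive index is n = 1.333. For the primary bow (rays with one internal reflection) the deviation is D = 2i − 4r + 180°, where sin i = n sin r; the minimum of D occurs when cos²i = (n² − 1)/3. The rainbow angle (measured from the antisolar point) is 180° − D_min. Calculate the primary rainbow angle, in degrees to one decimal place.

cos²i = (1.77689 − 1)/3 = 0.25896; i = arccos(0.50888) = 59.410°.
sin r = sin 59.410°/1.333 = 0.64579; r = 40.225°.
D_min = 2·59.410° − 4·40.225° + 180° = 137.922°.
Rainbow angle = 180° − D_min = 42.078°.

42.1°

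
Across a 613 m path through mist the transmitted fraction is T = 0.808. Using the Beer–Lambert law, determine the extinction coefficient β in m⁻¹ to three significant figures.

Beer–Lambert: T = exp(−βL) ⇒ β = −ln(T)/L = −ln(0.808)/613 = 0.2132/613 = 0.0003478 m⁻¹.

0.000348 m⁻¹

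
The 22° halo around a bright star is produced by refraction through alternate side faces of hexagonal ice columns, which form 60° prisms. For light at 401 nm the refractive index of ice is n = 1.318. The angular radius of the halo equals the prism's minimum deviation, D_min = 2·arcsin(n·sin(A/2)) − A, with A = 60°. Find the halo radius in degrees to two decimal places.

n·sin(A/2) = 1.318 × sin 30° = 1.318 × 0.5000 = 0.6590.
D_min = 2·arcsin(0.6590) − 60° = 2 × 41.224° − 60° = 22.447°.

22.45°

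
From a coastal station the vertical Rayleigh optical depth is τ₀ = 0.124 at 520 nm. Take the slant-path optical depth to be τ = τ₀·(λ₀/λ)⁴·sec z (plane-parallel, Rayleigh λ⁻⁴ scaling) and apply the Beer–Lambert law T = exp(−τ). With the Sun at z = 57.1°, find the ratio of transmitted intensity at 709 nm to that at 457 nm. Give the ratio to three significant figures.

1.37

Airmass: sec 57.1° = 1.8410.
τ(709 nm) = 0.124 × (520/709)⁴ × 1.8410 = 0.124 × 0.2894 × 1.8410 = 0.0661.
τ(457 nm) = 0.124 × (520/457)⁴ × 1.8410 = 0.124 × 1.6763 × 1.8410 = 0.3827.
T(709)/T(457) = exp(τ_B − τ_A) = exp(0.3166) = 1.3725.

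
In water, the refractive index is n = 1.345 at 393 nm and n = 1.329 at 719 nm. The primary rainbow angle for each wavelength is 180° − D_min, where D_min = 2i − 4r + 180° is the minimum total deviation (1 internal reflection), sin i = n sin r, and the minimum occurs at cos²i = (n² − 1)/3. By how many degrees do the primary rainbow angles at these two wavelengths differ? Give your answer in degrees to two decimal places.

2.30°

At 393 nm (n = 1.345): cos²i = 0.26967 → i = 58.715°, r = 39.448°, D_min = 139.635°, rainbow angle = 40.365°.
At 719 nm (n = 1.329): cos²i = 0.25541 → i = 59.643°, r = 40.487°, D_min = 137.337°, rainbow angle = 42.663°.
Angular width = |40.365° − 42.663°| = 2.299°.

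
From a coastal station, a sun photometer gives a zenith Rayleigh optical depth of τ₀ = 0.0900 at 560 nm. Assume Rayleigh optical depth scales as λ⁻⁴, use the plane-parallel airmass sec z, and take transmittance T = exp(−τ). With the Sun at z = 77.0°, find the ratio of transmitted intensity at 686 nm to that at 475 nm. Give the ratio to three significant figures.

Airmass: sec 77.0° = 4.4454.
τ(686 nm) = 0.0900 × (560/686)⁴ × 4.4454 = 0.0900 × 0.4441 × 4.4454 = 0.1777.
τ(475 nm) = 0.0900 × (560/475)⁴ × 4.4454 = 0.0900 × 1.9319 × 4.4454 = 0.7729.
T(686)/T(475) = exp(τ_B − τ_A) = exp(0.5952) = 1.8135.

1.81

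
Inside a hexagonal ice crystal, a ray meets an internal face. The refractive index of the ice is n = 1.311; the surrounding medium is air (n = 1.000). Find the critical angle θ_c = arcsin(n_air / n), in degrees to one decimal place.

49.7°

sin θ_c = n_air / n = 1.000 / 1.311 = 0.7628.
θ_c = arcsin(0.7628) = 49.71°.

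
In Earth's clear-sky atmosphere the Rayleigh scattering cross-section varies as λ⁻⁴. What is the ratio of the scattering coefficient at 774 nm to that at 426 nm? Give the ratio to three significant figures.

Rayleigh scattering ∝ λ⁻⁴, so the ratio of coefficients is the inverse fourth power of the wavelength ratio.
σ(774)/σ(426) = (426/774)⁴ = (0.5504)⁴ = 0.09176.

0.0918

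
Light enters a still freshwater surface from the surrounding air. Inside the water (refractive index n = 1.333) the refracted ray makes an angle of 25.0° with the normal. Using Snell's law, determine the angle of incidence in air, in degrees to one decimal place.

34.3°

Snell: sin θ_i = n · sin θ_r = 1.333 × sin 25.0° = 1.333 × 0.4226 = 0.5634.
θ_i = arcsin(0.5634) = 34.29°.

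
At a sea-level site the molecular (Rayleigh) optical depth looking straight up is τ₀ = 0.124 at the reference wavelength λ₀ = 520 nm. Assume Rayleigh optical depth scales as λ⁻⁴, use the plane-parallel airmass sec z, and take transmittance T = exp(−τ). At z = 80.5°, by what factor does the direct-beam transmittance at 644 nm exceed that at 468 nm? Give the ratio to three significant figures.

2.28

Airmass: sec 80.5° = 6.0589.
τ(644 nm) = 0.124 × (520/644)⁴ × 6.0589 = 0.124 × 0.4251 × 6.0589 = 0.3194.
τ(468 nm) = 0.124 × (520/468)⁴ × 6.0589 = 0.124 × 1.5242 × 6.0589 = 1.1451.
T(644)/T(468) = exp(τ_B − τ_A) = exp(0.8257) = 2.2836.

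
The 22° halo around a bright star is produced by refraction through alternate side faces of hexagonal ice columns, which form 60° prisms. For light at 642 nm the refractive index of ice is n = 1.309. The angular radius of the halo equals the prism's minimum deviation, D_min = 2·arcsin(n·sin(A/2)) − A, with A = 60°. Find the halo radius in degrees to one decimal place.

21.8°

n·sin(A/2) = 1.309 × sin 30° = 1.309 × 0.5000 = 0.6545.
D_min = 2·arcsin(0.6545) − 60° = 2 × 40.882° − 60° = 21.763°.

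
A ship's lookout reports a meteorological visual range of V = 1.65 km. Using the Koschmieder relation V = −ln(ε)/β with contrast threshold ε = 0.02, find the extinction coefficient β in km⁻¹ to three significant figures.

2.37 km⁻¹

β = −ln(0.02) / V = 3.912 / 1.65 = 2.3709 km⁻¹.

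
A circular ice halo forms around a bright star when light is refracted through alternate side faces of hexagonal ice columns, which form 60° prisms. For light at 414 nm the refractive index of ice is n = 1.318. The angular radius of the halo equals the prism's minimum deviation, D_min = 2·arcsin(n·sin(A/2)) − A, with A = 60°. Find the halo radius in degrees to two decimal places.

n·sin(A/2) = 1.318 × sin 30° = 1.318 × 0.5000 = 0.6590.
D_min = 2·arcsin(0.6590) − 60° = 2 × 41.224° − 60° = 22.447°.

22.45°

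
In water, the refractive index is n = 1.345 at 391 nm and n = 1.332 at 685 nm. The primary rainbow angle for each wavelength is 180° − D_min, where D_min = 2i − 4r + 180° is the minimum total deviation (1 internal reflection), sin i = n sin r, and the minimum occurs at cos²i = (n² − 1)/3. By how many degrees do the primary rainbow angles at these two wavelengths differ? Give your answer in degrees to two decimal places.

1.86°

At 391 nm (n = 1.345): cos²i = 0.26967 → i = 58.715°, r = 39.448°, D_min = 139.635°, rainbow angle = 40.365°.
At 685 nm (n = 1.332): cos²i = 0.25807 → i = 59.469°, r = 40.290°, D_min = 137.776°, rainbow angle = 42.224°.
Angular width = |40.365° − 42.224°| = 1.859°.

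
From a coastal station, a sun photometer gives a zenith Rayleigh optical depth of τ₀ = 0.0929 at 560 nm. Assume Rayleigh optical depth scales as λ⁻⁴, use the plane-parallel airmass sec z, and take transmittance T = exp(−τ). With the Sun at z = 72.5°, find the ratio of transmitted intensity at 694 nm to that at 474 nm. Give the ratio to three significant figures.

1.60

Airmass: sec 72.5° = 3.3255.
τ(694 nm) = 0.0929 × (560/694)⁴ × 3.3255 = 0.0929 × 0.4239 × 3.3255 = 0.1310.
τ(474 nm) = 0.0929 × (560/474)⁴ × 3.3255 = 0.0929 × 1.9482 × 3.3255 = 0.6019.
T(694)/T(474) = exp(τ_B − τ_A) = exp(0.4709) = 1.6014.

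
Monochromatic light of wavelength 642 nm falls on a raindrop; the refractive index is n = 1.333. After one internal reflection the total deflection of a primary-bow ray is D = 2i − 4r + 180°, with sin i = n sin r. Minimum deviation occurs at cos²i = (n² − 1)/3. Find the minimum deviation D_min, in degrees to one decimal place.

cos²i = (1.77689 − 1)/3 = 0.25896; i = arccos(0.50888) = 59.410°.
sin r = sin 59.410°/1.333 = 0.64579; r = 40.225°.
D_min = 2·59.410° − 4·40.225° + 180° = 137.922°.

137.9°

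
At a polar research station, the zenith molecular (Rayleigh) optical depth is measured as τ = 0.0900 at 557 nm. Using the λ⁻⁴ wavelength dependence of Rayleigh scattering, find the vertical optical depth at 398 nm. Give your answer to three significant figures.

τ(398 nm) = τ(557 nm) × (557/398)⁴ = 0.0900 × (1.3995)⁴ = 0.0900 × 3.8361 = 0.3452.

0.345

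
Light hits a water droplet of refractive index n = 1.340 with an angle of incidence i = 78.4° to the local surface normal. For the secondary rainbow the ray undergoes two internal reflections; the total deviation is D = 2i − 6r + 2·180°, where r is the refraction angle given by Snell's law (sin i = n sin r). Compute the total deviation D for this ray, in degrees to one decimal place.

235.0°

sin r = sin 78.4° / 1.340 = 0.9796/1.340 = 0.7310; r = 46.97°.
D = 2·78.4° − 6·46.97° + 2·180° = 156.80° − 281.84° + 360° = 234.96°.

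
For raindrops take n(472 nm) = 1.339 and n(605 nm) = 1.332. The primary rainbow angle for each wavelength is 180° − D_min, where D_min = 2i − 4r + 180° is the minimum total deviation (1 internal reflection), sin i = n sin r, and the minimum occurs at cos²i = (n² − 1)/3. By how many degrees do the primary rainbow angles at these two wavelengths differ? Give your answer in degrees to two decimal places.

1.01°

At 472 nm (n = 1.339): cos²i = 0.26431 → i = 59.062°, r = 39.834°, D_min = 138.786°, rainbow angle = 41.214°.
At 605 nm (n = 1.332): cos²i = 0.25807 → i = 59.469°, r = 40.290°, D_min = 137.776°, rainbow angle = 42.224°.
Angular width = |41.214° − 42.224°| = 1.010°.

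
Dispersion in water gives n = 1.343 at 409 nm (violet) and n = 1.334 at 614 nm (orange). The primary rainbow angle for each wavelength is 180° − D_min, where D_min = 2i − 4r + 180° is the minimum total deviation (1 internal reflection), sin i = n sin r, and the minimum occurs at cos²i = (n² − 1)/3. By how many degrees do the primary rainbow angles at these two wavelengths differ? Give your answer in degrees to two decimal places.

1.29°

At 409 nm (n = 1.343): cos²i = 0.26788 → i = 58.830°, r = 39.577°, D_min = 139.354°, rainbow angle = 40.646°.
At 614 nm (n = 1.334): cos²i = 0.25985 → i = 59.352°, r = 40.159°, D_min = 138.067°, rainbow angle = 41.933°.
Angular width = |40.646° − 41.933°| = 1.287°.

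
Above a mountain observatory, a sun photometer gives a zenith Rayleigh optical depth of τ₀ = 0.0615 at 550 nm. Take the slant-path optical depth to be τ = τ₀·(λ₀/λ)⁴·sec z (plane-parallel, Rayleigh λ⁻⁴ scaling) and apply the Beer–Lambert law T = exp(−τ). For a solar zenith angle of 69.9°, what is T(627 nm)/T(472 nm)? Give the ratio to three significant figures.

Airmass: sec 69.9° = 2.9099.
τ(627 nm) = 0.0615 × (550/627)⁴ × 2.9099 = 0.0615 × 0.5921 × 2.9099 = 0.1060.
τ(472 nm) = 0.0615 × (550/472)⁴ × 2.9099 = 0.0615 × 1.8437 × 2.9099 = 0.3299.
T(627)/T(472) = exp(τ_B − τ_A) = exp(0.2240) = 1.2510.

1.25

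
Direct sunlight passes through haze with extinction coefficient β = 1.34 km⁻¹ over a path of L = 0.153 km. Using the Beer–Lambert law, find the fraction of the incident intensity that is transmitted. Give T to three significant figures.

τ = β·L = 1.34 × 0.153 = 0.2050.
T = exp(−0.2050) = 0.8146.

0.815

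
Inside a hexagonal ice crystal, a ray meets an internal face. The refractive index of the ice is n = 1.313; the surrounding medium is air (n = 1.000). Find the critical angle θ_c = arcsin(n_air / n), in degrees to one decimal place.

49.6°

sin θ_c = n_air / n = 1.000 / 1.313 = 0.7616.
θ_c = arcsin(0.7616) = 49.61°.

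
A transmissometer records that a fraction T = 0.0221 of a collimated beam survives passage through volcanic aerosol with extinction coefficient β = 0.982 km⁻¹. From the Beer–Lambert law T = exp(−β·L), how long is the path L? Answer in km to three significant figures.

3.88 km

Beer–Lambert: T = exp(−βL) ⇒ L = −ln(T)/β = −ln(0.0221)/0.982 = 3.8122/0.982 = 3.882 km.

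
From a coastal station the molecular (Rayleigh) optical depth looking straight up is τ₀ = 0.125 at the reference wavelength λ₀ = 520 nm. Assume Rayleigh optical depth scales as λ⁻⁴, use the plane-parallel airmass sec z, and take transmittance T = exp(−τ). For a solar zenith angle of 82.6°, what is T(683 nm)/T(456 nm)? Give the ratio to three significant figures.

3.73

Airmass: sec 82.6° = 7.7642.
τ(683 nm) = 0.125 × (520/683)⁴ × 7.7642 = 0.125 × 0.3360 × 7.7642 = 0.3261.
τ(456 nm) = 0.125 × (520/456)⁴ × 7.7642 = 0.125 × 1.6910 × 7.7642 = 1.6412.
T(683)/T(456) = exp(τ_B − τ_A) = exp(1.3151) = 3.7252.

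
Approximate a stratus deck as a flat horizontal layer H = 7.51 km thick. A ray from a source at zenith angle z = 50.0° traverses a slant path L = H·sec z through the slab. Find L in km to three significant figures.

11.7 km

sec z = 1/cos 50.0° = 1.5557.
L = 7.51 × 1.5557 = 11.683 km.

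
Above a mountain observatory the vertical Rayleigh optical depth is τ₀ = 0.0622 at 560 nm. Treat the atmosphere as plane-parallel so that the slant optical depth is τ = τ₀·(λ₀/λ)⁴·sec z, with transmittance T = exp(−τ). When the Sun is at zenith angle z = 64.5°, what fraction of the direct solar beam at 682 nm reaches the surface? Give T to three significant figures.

0.936

sec 64.5° = 2.3228.
τ = 0.0622 × (560/682)⁴ × 2.3228 = 0.0622 × 0.4546 × 2.3228 = 0.0657.
T = exp(−0.0657) = 0.9364.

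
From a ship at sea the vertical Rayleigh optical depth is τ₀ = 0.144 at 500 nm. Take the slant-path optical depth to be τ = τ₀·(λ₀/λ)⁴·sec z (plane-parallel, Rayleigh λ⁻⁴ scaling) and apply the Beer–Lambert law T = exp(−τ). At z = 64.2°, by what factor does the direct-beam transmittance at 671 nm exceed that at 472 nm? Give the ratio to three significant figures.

Airmass: sec 64.2° = 2.2976.
τ(671 nm) = 0.144 × (500/671)⁴ × 2.2976 = 0.144 × 0.3083 × 2.2976 = 0.1020.
τ(472 nm) = 0.144 × (500/472)⁴ × 2.2976 = 0.144 × 1.2593 × 2.2976 = 0.4166.
T(671)/T(472) = exp(τ_B − τ_A) = exp(0.3146) = 1.3697.

1.37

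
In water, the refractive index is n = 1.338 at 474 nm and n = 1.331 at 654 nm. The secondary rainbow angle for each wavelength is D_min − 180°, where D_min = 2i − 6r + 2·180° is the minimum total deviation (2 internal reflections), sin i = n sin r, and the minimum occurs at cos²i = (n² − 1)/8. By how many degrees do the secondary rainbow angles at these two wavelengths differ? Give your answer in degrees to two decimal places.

1.83°

At 474 nm (n = 1.338): cos²i = 0.09878 → i = 71.682°, r = 45.195°, D_min = 232.193°, rainbow angle = 52.193°.
At 654 nm (n = 1.331): cos²i = 0.09645 → i = 71.907°, r = 45.575°, D_min = 230.365°, rainbow angle = 50.365°.
Angular width = |52.193° − 50.365°| = 1.828°.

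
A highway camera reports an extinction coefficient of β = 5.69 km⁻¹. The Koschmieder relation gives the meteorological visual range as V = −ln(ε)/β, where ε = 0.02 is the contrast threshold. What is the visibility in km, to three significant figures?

0.688 km

V = −ln(0.02) / 5.69 = 3.912 / 5.69 = 0.6875 km.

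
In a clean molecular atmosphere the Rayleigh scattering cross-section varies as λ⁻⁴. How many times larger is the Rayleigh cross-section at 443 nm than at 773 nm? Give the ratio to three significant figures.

9.27

Rayleigh scattering ∝ λ⁻⁴, so the ratio of coefficients is the inverse fourth power of the wavelength ratio.
σ(443)/σ(773) = (773/443)⁴ = (1.7449)⁴ = 9.27.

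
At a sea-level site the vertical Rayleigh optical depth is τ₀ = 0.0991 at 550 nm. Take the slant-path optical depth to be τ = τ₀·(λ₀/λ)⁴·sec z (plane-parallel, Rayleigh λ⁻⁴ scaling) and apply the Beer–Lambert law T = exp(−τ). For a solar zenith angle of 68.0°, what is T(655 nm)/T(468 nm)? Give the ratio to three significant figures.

1.45

Airmass: sec 68.0° = 2.6695.
τ(655 nm) = 0.0991 × (550/655)⁴ × 2.6695 = 0.0991 × 0.4971 × 2.6695 = 0.1315.
τ(468 nm) = 0.0991 × (550/468)⁴ × 2.6695 = 0.0991 × 1.9075 × 2.6695 = 0.5046.
T(655)/T(468) = exp(τ_B − τ_A) = exp(0.3731) = 1.4522.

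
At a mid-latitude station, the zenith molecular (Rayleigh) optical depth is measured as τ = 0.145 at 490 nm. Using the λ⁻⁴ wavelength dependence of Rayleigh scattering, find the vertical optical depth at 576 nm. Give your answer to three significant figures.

τ(576 nm) = τ(490 nm) × (490/576)⁴ = 0.145 × (0.8507)⁴ = 0.145 × 0.5237 = 0.0759.

0.0759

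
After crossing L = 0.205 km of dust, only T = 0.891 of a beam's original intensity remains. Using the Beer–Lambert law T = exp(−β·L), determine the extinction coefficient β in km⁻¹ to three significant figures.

0.563 km⁻¹

Beer–Lambert: T = exp(−βL) ⇒ β = −ln(T)/L = −ln(0.891)/0.205 = 0.1154/0.205 = 0.563 km⁻¹.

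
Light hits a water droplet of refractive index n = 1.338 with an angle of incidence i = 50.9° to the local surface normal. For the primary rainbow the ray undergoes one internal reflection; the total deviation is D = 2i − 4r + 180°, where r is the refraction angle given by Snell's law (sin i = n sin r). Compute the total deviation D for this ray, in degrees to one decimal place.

sin r = sin 50.9° / 1.338 = 0.7760/1.338 = 0.5800; r = 35.45°.
D = 2·50.9° − 4·35.45° + 180° = 101.80° − 141.80° + 180° = 140.00°.

140.0°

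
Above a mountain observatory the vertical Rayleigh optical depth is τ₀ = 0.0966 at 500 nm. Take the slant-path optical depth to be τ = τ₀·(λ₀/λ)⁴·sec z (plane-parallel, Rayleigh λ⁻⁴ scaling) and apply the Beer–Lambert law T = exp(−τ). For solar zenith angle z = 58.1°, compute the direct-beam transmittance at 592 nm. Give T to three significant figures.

0.911

sec 58.1° = 1.8924.
τ = 0.0966 × (500/592)⁴ × 1.8924 = 0.0966 × 0.5089 × 1.8924 = 0.0930.
T = exp(−0.0930) = 0.9112.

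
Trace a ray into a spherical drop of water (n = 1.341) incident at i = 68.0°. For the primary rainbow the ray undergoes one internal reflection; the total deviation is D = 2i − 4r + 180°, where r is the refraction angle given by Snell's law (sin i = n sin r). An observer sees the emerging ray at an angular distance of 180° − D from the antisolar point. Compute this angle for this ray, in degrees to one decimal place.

39.0°

sin r = sin 68.0° / 1.341 = 0.9272/1.341 = 0.6914; r = 43.74°.
D = 2·68.0° − 4·43.74° + 180° = 136.00° − 174.97° + 180° = 141.03°.
Angle from antisolar point = 180° − D = 38.97°.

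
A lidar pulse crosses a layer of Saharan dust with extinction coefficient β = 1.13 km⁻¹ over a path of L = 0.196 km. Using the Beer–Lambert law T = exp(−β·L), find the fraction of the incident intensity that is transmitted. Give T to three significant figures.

0.801

τ = β·L = 1.13 × 0.196 = 0.2215.
T = exp(−0.2215) = 0.8013.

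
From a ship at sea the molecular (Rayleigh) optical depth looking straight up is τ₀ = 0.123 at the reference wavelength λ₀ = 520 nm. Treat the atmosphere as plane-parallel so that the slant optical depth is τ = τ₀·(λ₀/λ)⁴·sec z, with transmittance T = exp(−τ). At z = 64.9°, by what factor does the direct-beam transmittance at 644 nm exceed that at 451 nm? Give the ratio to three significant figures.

1.48

Airmass: sec 64.9° = 2.3574.
τ(644 nm) = 0.123 × (520/644)⁴ × 2.3574 = 0.123 × 0.4251 × 2.3574 = 0.1233.
τ(451 nm) = 0.123 × (520/451)⁴ × 2.3574 = 0.123 × 1.7673 × 2.3574 = 0.5124.
T(644)/T(451) = exp(τ_B − τ_A) = exp(0.3892) = 1.4758.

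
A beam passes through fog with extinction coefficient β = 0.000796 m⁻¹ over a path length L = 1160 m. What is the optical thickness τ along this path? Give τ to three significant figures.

0.923

τ = β·L = 0.000796 × 1160 = 0.9234.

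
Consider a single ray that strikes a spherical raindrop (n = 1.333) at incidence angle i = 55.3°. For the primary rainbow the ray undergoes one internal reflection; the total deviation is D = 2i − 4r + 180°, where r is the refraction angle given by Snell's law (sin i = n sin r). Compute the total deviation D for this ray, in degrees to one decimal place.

138.3°

sin r = sin 55.3° / 1.333 = 0.8221/1.333 = 0.6168; r = 38.08°.
D = 2·55.3° − 4·38.08° + 180° = 110.60° − 152.32° + 180° = 138.28°.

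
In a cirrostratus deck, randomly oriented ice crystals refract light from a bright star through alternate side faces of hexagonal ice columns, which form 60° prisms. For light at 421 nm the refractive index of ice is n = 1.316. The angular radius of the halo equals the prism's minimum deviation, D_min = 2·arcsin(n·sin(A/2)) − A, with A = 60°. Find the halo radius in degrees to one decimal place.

n·sin(A/2) = 1.316 × sin 30° = 1.316 × 0.5000 = 0.6580.
D_min = 2·arcsin(0.6580) − 60° = 2 × 41.148° − 60° = 22.295°.

22.3°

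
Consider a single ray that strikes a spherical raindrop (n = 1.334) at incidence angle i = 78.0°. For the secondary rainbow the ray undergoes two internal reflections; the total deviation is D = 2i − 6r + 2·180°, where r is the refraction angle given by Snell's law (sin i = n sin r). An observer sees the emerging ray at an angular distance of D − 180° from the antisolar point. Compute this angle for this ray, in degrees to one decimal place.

53.0°

sin r = sin 78.0° / 1.334 = 0.9781/1.334 = 0.7332; r = 47.16°.
D = 2·78.0° − 6·47.16° + 2·180° = 156.00° − 282.95° + 360° = 233.05°.
Angle from antisolar point = D − 180° = 53.05°.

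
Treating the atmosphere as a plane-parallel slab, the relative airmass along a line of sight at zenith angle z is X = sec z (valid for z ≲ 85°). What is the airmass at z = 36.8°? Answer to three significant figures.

1.25

X = sec z = 1/cos 36.8° = 1/0.8007 = 1.2489.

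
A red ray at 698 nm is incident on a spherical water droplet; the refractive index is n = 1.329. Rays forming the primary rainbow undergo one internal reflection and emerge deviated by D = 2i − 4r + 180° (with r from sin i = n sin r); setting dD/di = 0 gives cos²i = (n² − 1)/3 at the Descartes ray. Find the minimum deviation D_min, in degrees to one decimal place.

cos²i = (1.76624 − 1)/3 = 0.25541; i = arccos(0.50538) = 59.643°.
sin r = sin 59.643°/1.329 = 0.64928; r = 40.487°.
D_min = 2·59.643° − 4·40.487° + 180° = 137.337°.

137.3°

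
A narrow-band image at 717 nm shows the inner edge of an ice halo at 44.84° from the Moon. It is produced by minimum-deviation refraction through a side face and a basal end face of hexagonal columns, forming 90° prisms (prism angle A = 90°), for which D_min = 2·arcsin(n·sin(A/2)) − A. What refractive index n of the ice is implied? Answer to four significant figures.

1.306

Rearranging: n = sin((D_min + A)/2) / sin(A/2).
(D_min + A)/2 = (44.84° + 90°)/2 = 67.420°.
n = sin 67.420° / sin 45° = 0.9233 / 0.7071 = 1.3058.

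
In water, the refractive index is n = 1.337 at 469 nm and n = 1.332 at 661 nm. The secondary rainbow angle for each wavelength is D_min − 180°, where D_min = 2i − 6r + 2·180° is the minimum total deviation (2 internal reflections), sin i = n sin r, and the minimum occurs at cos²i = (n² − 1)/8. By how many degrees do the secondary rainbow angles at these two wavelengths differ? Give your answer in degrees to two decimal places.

1.31°

At 469 nm (n = 1.337): cos²i = 0.09845 → i = 71.714°, r = 45.249°, D_min = 231.934°, rainbow angle = 51.934°.
At 661 nm (n = 1.332): cos²i = 0.09678 → i = 71.875°, r = 45.520°, D_min = 230.628°, rainbow angle = 50.628°.
Angular width = |51.934° − 50.628°| = 1.305°.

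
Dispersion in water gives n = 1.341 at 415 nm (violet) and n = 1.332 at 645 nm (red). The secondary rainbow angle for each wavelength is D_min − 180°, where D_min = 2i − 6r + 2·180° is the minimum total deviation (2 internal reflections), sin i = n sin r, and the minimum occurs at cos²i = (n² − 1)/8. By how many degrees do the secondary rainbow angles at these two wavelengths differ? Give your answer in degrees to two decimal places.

2.34°

At 415 nm (n = 1.341): cos²i = 0.09979 → i = 71.586°, r = 45.034°, D_min = 232.966°, rainbow angle = 52.966°.
At 645 nm (n = 1.332): cos²i = 0.09678 → i = 71.875°, r = 45.520°, D_min = 230.628°, rainbow angle = 50.628°.
Angular width = |52.966° − 50.628°| = 2.337°.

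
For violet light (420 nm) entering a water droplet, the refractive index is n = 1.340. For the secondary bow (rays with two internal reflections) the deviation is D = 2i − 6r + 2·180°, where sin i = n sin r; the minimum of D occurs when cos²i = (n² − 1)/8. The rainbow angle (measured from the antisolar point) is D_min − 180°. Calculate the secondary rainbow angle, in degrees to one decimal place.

cos²i = (1.79560 − 1)/8 = 0.09945; i = arccos(0.31536) = 71.618°.
sin r = sin 71.618°/1.340 = 0.70819; r = 45.088°.
D_min = 2·71.618° − 6·45.088° + 360° = 232.709°.
Rainbow angle = D_min − 180° = 52.709°.

52.7°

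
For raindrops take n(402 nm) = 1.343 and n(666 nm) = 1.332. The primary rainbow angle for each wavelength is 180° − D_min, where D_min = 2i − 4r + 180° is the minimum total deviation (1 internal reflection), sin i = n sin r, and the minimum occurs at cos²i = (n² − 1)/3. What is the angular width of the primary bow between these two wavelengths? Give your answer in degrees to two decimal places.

1.58°

At 402 nm (n = 1.343): cos²i = 0.26788 → i = 58.830°, r = 39.577°, D_min = 139.354°, rainbow angle = 40.646°.
At 666 nm (n = 1.332): cos²i = 0.25807 → i = 59.469°, r = 40.290°, D_min = 137.776°, rainbow angle = 42.224°.
Angular width = |40.646° − 42.224°| = 1.578°.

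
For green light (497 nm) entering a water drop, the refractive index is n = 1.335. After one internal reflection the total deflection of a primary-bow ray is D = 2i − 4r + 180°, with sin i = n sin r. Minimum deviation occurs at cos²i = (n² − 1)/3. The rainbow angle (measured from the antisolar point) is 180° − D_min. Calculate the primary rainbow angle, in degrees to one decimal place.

41.8°

cos²i = (1.78222 − 1)/3 = 0.26074; i = arccos(0.51063) = 59.294°.
sin r = sin 59.294°/1.335 = 0.64405; r = 40.094°.
D_min = 2·59.294° − 4·40.094° + 180° = 138.212°.
Rainbow angle = 180° − D_min = 41.788°.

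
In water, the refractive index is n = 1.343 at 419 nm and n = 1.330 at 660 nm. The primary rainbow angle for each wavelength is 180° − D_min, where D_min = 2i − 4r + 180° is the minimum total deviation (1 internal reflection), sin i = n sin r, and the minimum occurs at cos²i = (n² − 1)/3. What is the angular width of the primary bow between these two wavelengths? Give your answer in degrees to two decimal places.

1.87°

At 419 nm (n = 1.343): cos²i = 0.26788 → i = 58.830°, r = 39.577°, D_min = 139.354°, rainbow angle = 40.646°.
At 660 nm (n = 1.330): cos²i = 0.25630 → i = 59.585°, r = 40.422°, D_min = 137.484°, rainbow angle = 42.516°.
Angular width = |40.646° − 42.516°| = 1.871°.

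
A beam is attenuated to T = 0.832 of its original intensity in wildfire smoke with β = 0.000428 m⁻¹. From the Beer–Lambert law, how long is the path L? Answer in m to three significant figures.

Beer–Lambert: T = exp(−βL) ⇒ L = −ln(T)/β = −ln(0.832)/0.000428 = 0.1839/0.000428 = 429.7 m.

430 m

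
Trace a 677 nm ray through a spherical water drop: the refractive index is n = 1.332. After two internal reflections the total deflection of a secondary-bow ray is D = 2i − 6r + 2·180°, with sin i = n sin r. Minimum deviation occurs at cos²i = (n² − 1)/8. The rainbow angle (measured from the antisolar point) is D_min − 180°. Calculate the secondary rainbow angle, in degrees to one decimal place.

cos²i = (1.77422 − 1)/8 = 0.09678; i = arccos(0.31109) = 71.875°.
sin r = sin 71.875°/1.332 = 0.71350; r = 45.520°.
D_min = 2·71.875° − 6·45.520° + 360° = 230.628°.
Rainbow angle = D_min − 180° = 50.628°.

50.6°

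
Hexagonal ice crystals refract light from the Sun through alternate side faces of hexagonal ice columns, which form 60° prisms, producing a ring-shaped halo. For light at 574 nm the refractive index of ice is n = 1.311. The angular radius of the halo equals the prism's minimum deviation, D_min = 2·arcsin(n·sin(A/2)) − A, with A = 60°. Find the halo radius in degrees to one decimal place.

n·sin(A/2) = 1.311 × sin 30° = 1.311 × 0.5000 = 0.6555.
D_min = 2·arcsin(0.6555) − 60° = 2 × 40.958° − 60° = 21.915°.

21.9°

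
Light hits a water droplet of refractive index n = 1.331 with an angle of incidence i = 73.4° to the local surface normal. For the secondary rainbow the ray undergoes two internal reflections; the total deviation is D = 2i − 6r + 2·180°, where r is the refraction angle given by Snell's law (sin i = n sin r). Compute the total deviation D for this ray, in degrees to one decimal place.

sin r = sin 73.4° / 1.331 = 0.9583/1.331 = 0.7200; r = 46.05°.
D = 2·73.4° − 6·46.05° + 2·180° = 146.80° − 276.33° + 360° = 230.47°.

230.5°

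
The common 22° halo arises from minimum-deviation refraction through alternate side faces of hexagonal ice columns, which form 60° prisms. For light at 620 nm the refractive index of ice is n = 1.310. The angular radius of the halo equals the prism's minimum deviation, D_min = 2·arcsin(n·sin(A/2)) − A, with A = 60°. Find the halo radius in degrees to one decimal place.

n·sin(A/2) = 1.310 × sin 30° = 1.310 × 0.5000 = 0.6550.
D_min = 2·arcsin(0.6550) − 60° = 2 × 40.920° − 60° = 21.839°.

21.8°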